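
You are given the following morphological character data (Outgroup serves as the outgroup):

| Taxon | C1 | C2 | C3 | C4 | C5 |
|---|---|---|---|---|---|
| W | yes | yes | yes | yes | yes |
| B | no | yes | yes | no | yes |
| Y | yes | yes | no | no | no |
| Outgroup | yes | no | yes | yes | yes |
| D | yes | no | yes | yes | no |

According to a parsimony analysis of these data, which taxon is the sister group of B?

Y

Character polarity is set by the outgroup: the derived state is whichever differs from the outgroup's state, so for C1, C3, C4, C5 the derived state is 'no', and for the remaining characters it is 'yes'.
C1: derived state 'no' in B only — an autapomorphy, so it tells us nothing about relationships among taxa.
C2 (derived state 'yes') is shared by B, W, and Y — a synapomorphy uniting that clade.
C3 (derived state 'no') is unique to Y (autapomorphy; uninformative for grouping).
C4: derived state 'no' in B and Y only — synapomorphy for {B, Y}.
C5 groups D and Y, which is incompatible with the clades supported by the remaining characters; treating it as convergent (homoplasy) costs fewer steps than any alternative tree.
Most parsimonious ingroup topology: (D,((Y,B),W)).
B and Y form a cherry on this tree, so they are sister taxa.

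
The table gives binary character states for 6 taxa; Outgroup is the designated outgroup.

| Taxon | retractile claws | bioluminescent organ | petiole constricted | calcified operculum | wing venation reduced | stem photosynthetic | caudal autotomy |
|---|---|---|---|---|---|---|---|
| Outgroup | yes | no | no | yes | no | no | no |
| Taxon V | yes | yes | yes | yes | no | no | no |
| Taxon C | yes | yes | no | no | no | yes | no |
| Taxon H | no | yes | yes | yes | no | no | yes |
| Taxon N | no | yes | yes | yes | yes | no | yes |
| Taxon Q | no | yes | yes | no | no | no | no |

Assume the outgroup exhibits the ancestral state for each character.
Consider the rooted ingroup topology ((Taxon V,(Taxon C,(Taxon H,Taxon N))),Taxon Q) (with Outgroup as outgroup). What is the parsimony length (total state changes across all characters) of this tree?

10

Map each character onto ((Taxon V,(Taxon C,(Taxon H,Taxon N))),Taxon Q) (rooted by Outgroup) and count the minimum state changes it requires (Fitch parsimony):
retractile claws: 2; bioluminescent organ: 1; petiole constricted: 2; calcified operculum: 2; wing venation reduced: 1; stem photosynthetic: 1; caudal autotomy: 1.
Total tree length = 10.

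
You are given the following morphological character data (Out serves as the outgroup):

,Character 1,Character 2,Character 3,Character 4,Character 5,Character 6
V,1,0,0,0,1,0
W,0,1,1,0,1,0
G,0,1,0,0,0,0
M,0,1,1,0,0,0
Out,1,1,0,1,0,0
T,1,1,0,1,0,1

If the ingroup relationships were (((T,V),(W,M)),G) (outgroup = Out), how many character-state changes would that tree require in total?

Map each character onto (((T,V),(W,M)),G) (rooted by Out) and count the minimum state changes it requires (Fitch parsimony):
Character 1: 2; Character 2: 1; Character 3: 1; Character 4: 2; Character 5: 2; Character 6: 1.
Total tree length = 9.

9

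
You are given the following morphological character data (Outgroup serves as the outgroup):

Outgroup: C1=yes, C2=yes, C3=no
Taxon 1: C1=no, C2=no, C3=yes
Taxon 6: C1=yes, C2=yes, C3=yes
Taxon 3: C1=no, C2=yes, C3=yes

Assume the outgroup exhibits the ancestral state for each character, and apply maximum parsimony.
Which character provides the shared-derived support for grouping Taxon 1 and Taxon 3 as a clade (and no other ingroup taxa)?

Character polarity is set by the outgroup: the derived state is whichever differs from the outgroup's state, so for C1, C2 the derived state is 'no', and for the remaining characters it is 'yes'.
C1 (derived state 'no') is shared by Taxon 1 and Taxon 3 — a synapomorphy uniting that clade.
C2 (derived state 'no') is unique to Taxon 1 (autapomorphy; uninformative for grouping).
C3 (derived state 'yes') is shared by all ingroup taxa — unites the whole ingroup.
Most parsimonious ingroup topology: ((Taxon 1,Taxon 3),Taxon 6).
The clade {Taxon 1, Taxon 3} is supported by C1: its derived state 'no' occurs in exactly those taxa and in no other taxon (including the outgroup).

C1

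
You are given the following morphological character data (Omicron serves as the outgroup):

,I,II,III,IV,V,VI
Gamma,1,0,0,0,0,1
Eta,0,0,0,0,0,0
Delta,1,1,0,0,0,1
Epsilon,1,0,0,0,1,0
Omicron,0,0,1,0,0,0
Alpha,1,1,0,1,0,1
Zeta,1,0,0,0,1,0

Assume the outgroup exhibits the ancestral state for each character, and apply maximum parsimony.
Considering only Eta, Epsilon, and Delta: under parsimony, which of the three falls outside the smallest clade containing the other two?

Eta

Character polarity is set by the outgroup: the derived state is whichever differs from the outgroup's state, so for III the derived state is '0', and for the remaining characters it is '1'.
I: derived state '1' in Alpha, Delta, Epsilon, Gamma, and Zeta only — synapomorphy for {Alpha, Delta, Epsilon, Gamma, Zeta}.
II: derived state '1' in Alpha and Delta only — synapomorphy for {Alpha, Delta}.
All ingroup taxa share the derived state '0' for III; it defines the ingroup but does not resolve relationships within it.
IV (derived state '1') is unique to Alpha (autapomorphy; uninformative for grouping).
Only Epsilon and Zeta show the derived state '1' for V, supporting them as a clade.
VI (derived state '1') is shared by Alpha, Delta, and Gamma — a synapomorphy uniting that clade.
Most parsimonious ingroup topology: ((((Delta,Alpha),Gamma),(Zeta,Epsilon)),Eta).
Delta and Epsilon share a more recent common ancestor with each other than either does with Eta, so Eta is the least closely related of the three.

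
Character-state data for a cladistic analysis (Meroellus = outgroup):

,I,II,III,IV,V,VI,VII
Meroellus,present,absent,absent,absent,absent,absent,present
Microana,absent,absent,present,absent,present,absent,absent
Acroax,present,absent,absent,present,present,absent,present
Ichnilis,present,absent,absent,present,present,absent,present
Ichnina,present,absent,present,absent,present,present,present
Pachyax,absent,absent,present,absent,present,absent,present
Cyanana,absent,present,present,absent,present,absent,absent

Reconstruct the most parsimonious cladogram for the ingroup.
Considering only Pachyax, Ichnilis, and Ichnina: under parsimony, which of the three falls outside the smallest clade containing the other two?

Ichnilis

Character polarity is set by the outgroup: the derived state is whichever differs from the outgroup's state, so for I, VII the derived state is 'absent', and for the remaining characters it is 'present'.
I (derived state 'absent') is shared by Cyanana, Microana, and Pachyax — a synapomorphy uniting that clade.
II: derived state 'present' in Cyanana only — an autapomorphy, so it tells us nothing about relationships among taxa.
III (derived state 'present') is shared by Cyanana, Ichnina, Microana, and Pachyax — a synapomorphy uniting that clade.
IV (derived state 'present') is shared by Acroax and Ichnilis — a synapomorphy uniting that clade.
V (derived state 'present') is shared by all ingroup taxa — unites the whole ingroup.
VI (derived state 'present') is unique to Ichnina (autapomorphy; uninformative for grouping).
VII (derived state 'absent') is shared by Cyanana and Microana — a synapomorphy uniting that clade.
Most parsimonious ingroup topology: ((((Microana,Cyanana),Pachyax),Ichnina),(Acroax,Ichnilis)).
Pachyax and Ichnina share a more recent common ancestor with each other than either does with Ichnilis, so Ichnilis is the least closely related of the three.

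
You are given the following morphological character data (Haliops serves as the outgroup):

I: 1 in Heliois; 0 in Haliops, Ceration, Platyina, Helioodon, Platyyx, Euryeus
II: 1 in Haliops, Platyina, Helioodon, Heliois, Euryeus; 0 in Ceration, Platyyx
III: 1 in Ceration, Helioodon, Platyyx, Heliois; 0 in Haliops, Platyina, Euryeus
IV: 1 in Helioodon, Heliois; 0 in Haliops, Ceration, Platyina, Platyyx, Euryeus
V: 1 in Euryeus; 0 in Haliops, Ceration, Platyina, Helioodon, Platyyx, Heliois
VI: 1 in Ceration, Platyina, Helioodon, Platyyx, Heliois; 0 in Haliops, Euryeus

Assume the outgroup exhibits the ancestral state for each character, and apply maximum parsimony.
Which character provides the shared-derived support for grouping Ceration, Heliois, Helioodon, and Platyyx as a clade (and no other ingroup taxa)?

Character polarity is set by the outgroup: the derived state is whichever differs from the outgroup's state, so for II the derived state is '0', and for the remaining characters it is '1'.
I: derived state '1' in Heliois only — an autapomorphy, so it tells us nothing about relationships among taxa.
II (derived state '0') is shared by Ceration and Platyyx — a synapomorphy uniting that clade.
III: derived state '1' in Ceration, Heliois, Helioodon, and Platyyx only — synapomorphy for {Ceration, Heliois, Helioodon, Platyyx}.
IV (derived state '1') is shared by Heliois and Helioodon — a synapomorphy uniting that clade.
V (derived state '1') is unique to Euryeus (autapomorphy; uninformative for grouping).
VI: derived state '1' in Ceration, Heliois, Helioodon, Platyina, and Platyyx only — synapomorphy for {Ceration, Heliois, Helioodon, Platyina, Platyyx}.
Most parsimonious ingroup topology: ((((Ceration,Platyyx),(Helioodon,Heliois)),Platyina),Euryeus).
The clade {Ceration, Heliois, Helioodon, Platyyx} is supported by III: its derived state '1' occurs in exactly those taxa and in no other taxon (including the outgroup).

III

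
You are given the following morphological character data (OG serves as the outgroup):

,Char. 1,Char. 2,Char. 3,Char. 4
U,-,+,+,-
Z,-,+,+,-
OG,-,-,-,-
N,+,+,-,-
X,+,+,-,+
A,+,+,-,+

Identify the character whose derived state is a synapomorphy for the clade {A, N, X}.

Char. 1

The outgroup has state '-' for every character, so '+' is the derived state throughout.
Only A, N, and X show the derived state '+' for Char. 1, supporting them as a clade.
Char. 2 (derived state '+') is shared by all ingroup taxa — unites the whole ingroup.
Char. 3: derived state '+' in U and Z only — synapomorphy for {U, Z}.
Char. 4: derived state '+' in A and X only — synapomorphy for {A, X}.
Most parsimonious ingroup topology: (((X,A),N),(U,Z)).
The clade {A, N, X} is supported by Char. 1: its derived state '+' occurs in exactly those taxa and in no other taxon (including the outgroup).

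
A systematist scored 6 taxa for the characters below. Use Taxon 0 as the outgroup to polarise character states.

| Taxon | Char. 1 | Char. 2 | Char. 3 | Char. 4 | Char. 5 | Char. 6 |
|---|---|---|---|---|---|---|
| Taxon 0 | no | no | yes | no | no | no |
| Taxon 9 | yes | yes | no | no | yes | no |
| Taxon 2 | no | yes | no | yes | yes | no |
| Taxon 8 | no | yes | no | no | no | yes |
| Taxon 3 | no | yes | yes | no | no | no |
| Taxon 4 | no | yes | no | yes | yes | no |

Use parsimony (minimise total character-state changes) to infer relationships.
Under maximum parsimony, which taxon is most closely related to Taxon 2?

Character polarity is set by the outgroup: the derived state is whichever differs from the outgroup's state, so for Char. 3 the derived state is 'no', and for the remaining characters it is 'yes'.
Char. 1: derived state 'yes' in Taxon 9 only — an autapomorphy, so it tells us nothing about relationships among taxa.
Char. 2 (derived state 'yes') is shared by all ingroup taxa — unites the whole ingroup.
Char. 3: derived state 'no' in Taxon 2, Taxon 4, Taxon 8, and Taxon 9 only — synapomorphy for {Taxon 2, Taxon 4, Taxon 8, Taxon 9}.
Char. 4 (derived state 'yes') is shared by Taxon 2 and Taxon 4 — a synapomorphy uniting that clade.
Char. 5: derived state 'yes' in Taxon 2, Taxon 4, and Taxon 9 only — synapomorphy for {Taxon 2, Taxon 4, Taxon 9}.
Char. 6 (derived state 'yes') is unique to Taxon 8 (autapomorphy; uninformative for grouping).
Most parsimonious ingroup topology: ((((Taxon 4,Taxon 2),Taxon 9),Taxon 8),Taxon 3).
Taxon 2 and Taxon 4 form a cherry on this tree, so they are sister taxa.

Taxon 4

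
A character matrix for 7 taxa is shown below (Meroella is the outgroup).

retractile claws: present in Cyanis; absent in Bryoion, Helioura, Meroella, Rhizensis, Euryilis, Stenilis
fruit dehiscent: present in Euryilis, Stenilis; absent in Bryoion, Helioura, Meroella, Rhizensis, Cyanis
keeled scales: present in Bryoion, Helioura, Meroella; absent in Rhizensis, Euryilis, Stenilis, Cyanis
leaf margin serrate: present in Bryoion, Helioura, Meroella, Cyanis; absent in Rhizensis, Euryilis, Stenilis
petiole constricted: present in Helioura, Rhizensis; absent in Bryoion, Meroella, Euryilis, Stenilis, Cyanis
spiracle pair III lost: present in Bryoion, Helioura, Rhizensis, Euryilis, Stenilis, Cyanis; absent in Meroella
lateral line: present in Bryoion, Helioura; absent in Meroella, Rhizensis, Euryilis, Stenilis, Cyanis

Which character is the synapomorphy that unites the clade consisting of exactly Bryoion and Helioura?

Character polarity is set by the outgroup: the derived state is whichever differs from the outgroup's state, so for keeled scales, leaf margin serrate the derived state is 'absent', and for the remaining characters it is 'present'.
retractile claws: derived state 'present' in Cyanis only — an autapomorphy, so it tells us nothing about relationships among taxa.
fruit dehiscent: derived state 'present' in Euryilis and Stenilis only — synapomorphy for {Euryilis, Stenilis}.
keeled scales (derived state 'absent') is shared by Cyanis, Euryilis, Rhizensis, and Stenilis — a synapomorphy uniting that clade.
leaf margin serrate: derived state 'absent' in Euryilis, Rhizensis, and Stenilis only — synapomorphy for {Euryilis, Rhizensis, Stenilis}.
petiole constricted (state 'present') occurs in Helioura and Rhizensis but conflicts with the nesting implied by the other characters — most parsimoniously interpreted as homoplasy.
All ingroup taxa share the derived state 'present' for spiracle pair III lost; it defines the ingroup but does not resolve relationships within it.
Only Bryoion and Helioura show the derived state 'present' for lateral line, supporting them as a clade.
Most parsimonious ingroup topology: ((Bryoion,Helioura),(((Euryilis,Stenilis),Rhizensis),Cyanis)).
The clade {Bryoion, Helioura} is supported by lateral line: its derived state 'present' occurs in exactly those taxa and in no other taxon (including the outgroup).

lateral line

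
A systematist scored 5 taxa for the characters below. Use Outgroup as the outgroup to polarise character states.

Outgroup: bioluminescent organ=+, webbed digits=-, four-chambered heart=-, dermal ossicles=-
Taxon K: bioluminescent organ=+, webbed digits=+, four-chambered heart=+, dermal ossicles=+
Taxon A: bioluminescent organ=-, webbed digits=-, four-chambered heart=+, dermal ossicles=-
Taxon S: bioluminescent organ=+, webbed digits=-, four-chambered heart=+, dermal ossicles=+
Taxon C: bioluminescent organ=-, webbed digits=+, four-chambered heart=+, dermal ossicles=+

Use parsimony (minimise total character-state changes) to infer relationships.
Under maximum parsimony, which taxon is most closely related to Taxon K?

Character polarity is set by the outgroup: the derived state is whichever differs from the outgroup's state, so for bioluminescent organ the derived state is '-', and for the remaining characters it is '+'.
bioluminescent organ (state '-') occurs in Taxon A and Taxon C but conflicts with the nesting implied by the other characters — most parsimoniously interpreted as homoplasy.
webbed digits (derived state '+') is shared by Taxon C and Taxon K — a synapomorphy uniting that clade.
four-chambered heart (derived state '+') is shared by all ingroup taxa — unites the whole ingroup.
dermal ossicles: derived state '+' in Taxon C, Taxon K, and Taxon S only — synapomorphy for {Taxon C, Taxon K, Taxon S}.
Most parsimonious ingroup topology: (((Taxon K,Taxon C),Taxon S),Taxon A).
Taxon K and Taxon C form a cherry on this tree, so they are sister taxa.

Taxon C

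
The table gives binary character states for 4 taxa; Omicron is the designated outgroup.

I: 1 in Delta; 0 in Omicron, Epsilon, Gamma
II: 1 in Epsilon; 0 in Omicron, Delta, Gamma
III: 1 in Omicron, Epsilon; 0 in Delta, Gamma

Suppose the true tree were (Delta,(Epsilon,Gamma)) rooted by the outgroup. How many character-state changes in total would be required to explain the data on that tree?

4

Map each character onto (Delta,(Epsilon,Gamma)) (rooted by Omicron) and count the minimum state changes it requires (Fitch parsimony):
I: 1; II: 1; III: 2.
Total tree length = 4.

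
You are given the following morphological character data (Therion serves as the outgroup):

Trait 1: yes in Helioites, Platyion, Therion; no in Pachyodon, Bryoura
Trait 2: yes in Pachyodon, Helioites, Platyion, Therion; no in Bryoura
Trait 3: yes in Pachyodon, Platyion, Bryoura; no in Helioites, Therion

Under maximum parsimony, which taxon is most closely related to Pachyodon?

Character polarity is set by the outgroup: the derived state is whichever differs from the outgroup's state, so for Trait 1, Trait 2 the derived state is 'no', and for the remaining characters it is 'yes'.
Trait 1 (derived state 'no') is shared by Bryoura and Pachyodon — a synapomorphy uniting that clade.
Trait 2 (derived state 'no') is unique to Bryoura (autapomorphy; uninformative for grouping).
Trait 3 (derived state 'yes') is shared by Bryoura, Pachyodon, and Platyion — a synapomorphy uniting that clade.
Most parsimonious ingroup topology: (Helioites,((Bryoura,Pachyodon),Platyion)).
Pachyodon and Bryoura form a cherry on this tree, so they are sister taxa.

Bryoura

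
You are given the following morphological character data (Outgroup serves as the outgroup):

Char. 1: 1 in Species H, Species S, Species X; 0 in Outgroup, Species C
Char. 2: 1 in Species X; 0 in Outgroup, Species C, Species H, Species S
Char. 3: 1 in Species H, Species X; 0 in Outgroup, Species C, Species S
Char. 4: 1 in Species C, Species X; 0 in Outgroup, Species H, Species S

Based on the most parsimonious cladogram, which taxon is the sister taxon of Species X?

The outgroup has state '0' for every character, so '1' is the derived state throughout.
Only Species H, Species S, and Species X show the derived state '1' for Char. 1, supporting them as a clade.
Char. 2: derived state '1' in Species X only — an autapomorphy, so it tells us nothing about relationships among taxa.
Only Species H and Species X show the derived state '1' for Char. 3, supporting them as a clade.
Char. 4 (state '1') occurs in Species C and Species X but conflicts with the nesting implied by the other characters — most parsimoniously interpreted as homoplasy.
Most parsimonious ingroup topology: (Species C,((Species H,Species X),Species S)).
Species X and Species H form a cherry on this tree, so they are sister taxa.

Species H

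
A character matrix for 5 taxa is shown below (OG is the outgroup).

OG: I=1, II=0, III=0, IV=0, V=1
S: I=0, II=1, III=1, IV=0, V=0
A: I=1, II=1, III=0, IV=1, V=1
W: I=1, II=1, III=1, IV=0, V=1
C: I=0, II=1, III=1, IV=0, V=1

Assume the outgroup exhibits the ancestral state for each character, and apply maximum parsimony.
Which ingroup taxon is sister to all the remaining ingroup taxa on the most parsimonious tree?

Character polarity is set by the outgroup: the derived state is whichever differs from the outgroup's state, so for I, V the derived state is '0', and for the remaining characters it is '1'.
I: derived state '0' in C and S only — synapomorphy for {C, S}.
All ingroup taxa share the derived state '1' for II; it defines the ingroup but does not resolve relationships within it.
III (derived state '1') is shared by C, S, and W — a synapomorphy uniting that clade.
IV: derived state '1' in A only — an autapomorphy, so it tells us nothing about relationships among taxa.
V: derived state '0' in S only — an autapomorphy, so it tells us nothing about relationships among taxa.
Most parsimonious ingroup topology: (((S,C),W),A).
A is sister to the clade containing all other ingroup taxa, so it is the earliest-diverging (most basal) ingroup lineage.

A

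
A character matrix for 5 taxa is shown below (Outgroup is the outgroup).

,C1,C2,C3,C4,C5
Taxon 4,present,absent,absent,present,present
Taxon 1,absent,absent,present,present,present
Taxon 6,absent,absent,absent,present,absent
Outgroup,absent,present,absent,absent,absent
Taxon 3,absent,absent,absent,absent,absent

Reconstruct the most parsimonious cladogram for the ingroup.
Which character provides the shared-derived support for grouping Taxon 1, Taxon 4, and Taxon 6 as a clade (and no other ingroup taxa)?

Character polarity is set by the outgroup: the derived state is whichever differs from the outgroup's state, so for C2 the derived state is 'absent', and for the remaining characters it is 'present'.
C1: derived state 'present' in Taxon 4 only — an autapomorphy, so it tells us nothing about relationships among taxa.
C2 (derived state 'absent') is shared by all ingroup taxa — unites the whole ingroup.
C3: derived state 'present' in Taxon 1 only — an autapomorphy, so it tells us nothing about relationships among taxa.
C4 (derived state 'present') is shared by Taxon 1, Taxon 4, and Taxon 6 — a synapomorphy uniting that clade.
C5: derived state 'present' in Taxon 1 and Taxon 4 only — synapomorphy for {Taxon 1, Taxon 4}.
Most parsimonious ingroup topology: ((Taxon 6,(Taxon 4,Taxon 1)),Taxon 3).
The clade {Taxon 1, Taxon 4, Taxon 6} is supported by C4: its derived state 'present' occurs in exactly those taxa and in no other taxon (including the outgroup).

C4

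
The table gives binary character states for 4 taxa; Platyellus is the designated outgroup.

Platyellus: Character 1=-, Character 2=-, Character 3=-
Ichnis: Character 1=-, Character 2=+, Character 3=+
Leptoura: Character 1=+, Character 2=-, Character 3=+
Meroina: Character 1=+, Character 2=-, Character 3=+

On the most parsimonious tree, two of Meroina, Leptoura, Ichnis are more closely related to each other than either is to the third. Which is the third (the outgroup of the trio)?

The outgroup has state '-' for every character, so '+' is the derived state throughout.
Only Leptoura and Meroina show the derived state '+' for Character 1, supporting them as a clade.
Character 2 (derived state '+') is unique to Ichnis (autapomorphy; uninformative for grouping).
Character 3 (derived state '+') is shared by all ingroup taxa — unites the whole ingroup.
Most parsimonious ingroup topology: (Ichnis,(Leptoura,Meroina)).
Leptoura and Meroina share a more recent common ancestor with each other than either does with Ichnis, so Ichnis is the least closely related of the three.

Ichnis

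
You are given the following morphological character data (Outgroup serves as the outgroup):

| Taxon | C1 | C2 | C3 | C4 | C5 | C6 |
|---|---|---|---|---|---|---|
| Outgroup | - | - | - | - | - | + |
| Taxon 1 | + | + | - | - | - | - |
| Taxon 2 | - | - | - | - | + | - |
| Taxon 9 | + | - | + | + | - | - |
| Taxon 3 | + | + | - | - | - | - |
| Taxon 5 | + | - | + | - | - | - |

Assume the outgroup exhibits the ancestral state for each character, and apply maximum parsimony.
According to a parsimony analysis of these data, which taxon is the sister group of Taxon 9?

Taxon 5

Character polarity is set by the outgroup: the derived state is whichever differs from the outgroup's state, so for C6 the derived state is '-', and for the remaining characters it is '+'.
C1: derived state '+' in Taxon 1, Taxon 3, Taxon 5, and Taxon 9 only — synapomorphy for {Taxon 1, Taxon 3, Taxon 5, Taxon 9}.
C2 (derived state '+') is shared by Taxon 1 and Taxon 3 — a synapomorphy uniting that clade.
C3: derived state '+' in Taxon 5 and Taxon 9 only — synapomorphy for {Taxon 5, Taxon 9}.
C4: derived state '+' in Taxon 9 only — an autapomorphy, so it tells us nothing about relationships among taxa.
C5: derived state '+' in Taxon 2 only — an autapomorphy, so it tells us nothing about relationships among taxa.
C6 (derived state '-') is shared by all ingroup taxa — unites the whole ingroup.
Most parsimonious ingroup topology: (((Taxon 1,Taxon 3),(Taxon 9,Taxon 5)),Taxon 2).
Taxon 9 and Taxon 5 form a cherry on this tree, so they are sister taxa.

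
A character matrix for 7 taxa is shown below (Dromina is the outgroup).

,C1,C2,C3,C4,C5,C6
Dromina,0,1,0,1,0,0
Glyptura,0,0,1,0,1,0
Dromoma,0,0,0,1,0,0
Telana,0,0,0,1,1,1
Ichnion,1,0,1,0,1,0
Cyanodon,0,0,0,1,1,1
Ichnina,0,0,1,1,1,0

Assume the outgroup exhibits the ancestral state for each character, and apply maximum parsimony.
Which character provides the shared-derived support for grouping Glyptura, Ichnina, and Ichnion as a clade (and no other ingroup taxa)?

C3

Character polarity is set by the outgroup: the derived state is whichever differs from the outgroup's state, so for C2, C4 the derived state is '0', and for the remaining characters it is '1'.
C1: derived state '1' in Ichnion only — an autapomorphy, so it tells us nothing about relationships among taxa.
C2 (derived state '0') is shared by all ingroup taxa — unites the whole ingroup.
Only Glyptura, Ichnina, and Ichnion show the derived state '1' for C3, supporting them as a clade.
C4: derived state '0' in Glyptura and Ichnion only — synapomorphy for {Glyptura, Ichnion}.
C5 (derived state '1') is shared by Cyanodon, Glyptura, Ichnina, Ichnion, and Telana — a synapomorphy uniting that clade.
Only Cyanodon and Telana show the derived state '1' for C6, supporting them as a clade.
Most parsimonious ingroup topology: ((((Glyptura,Ichnion),Ichnina),(Telana,Cyanodon)),Dromoma).
The clade {Glyptura, Ichnina, Ichnion} is supported by C3: its derived state '1' occurs in exactly those taxa and in no other taxon (including the outgroup).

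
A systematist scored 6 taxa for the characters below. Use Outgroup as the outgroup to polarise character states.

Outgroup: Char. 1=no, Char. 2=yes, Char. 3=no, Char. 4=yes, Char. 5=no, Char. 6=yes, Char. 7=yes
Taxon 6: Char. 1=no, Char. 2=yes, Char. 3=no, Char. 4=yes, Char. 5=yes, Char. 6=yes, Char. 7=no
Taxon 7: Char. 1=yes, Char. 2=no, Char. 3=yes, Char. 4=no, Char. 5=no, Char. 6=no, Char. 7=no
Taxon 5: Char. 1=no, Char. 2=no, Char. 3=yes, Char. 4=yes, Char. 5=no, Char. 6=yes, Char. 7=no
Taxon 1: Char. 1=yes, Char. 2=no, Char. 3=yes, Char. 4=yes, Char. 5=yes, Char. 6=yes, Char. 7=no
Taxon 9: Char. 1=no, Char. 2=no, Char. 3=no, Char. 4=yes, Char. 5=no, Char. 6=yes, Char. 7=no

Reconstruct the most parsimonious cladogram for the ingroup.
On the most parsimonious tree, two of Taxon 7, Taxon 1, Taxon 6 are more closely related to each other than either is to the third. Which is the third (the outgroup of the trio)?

Taxon 6

Character polarity is set by the outgroup: the derived state is whichever differs from the outgroup's state, so for Char. 2, Char. 4, Char. 6, Char. 7 the derived state is 'no', and for the remaining characters it is 'yes'.
Char. 1: derived state 'yes' in Taxon 1 and Taxon 7 only — synapomorphy for {Taxon 1, Taxon 7}.
Char. 2 (derived state 'no') is shared by Taxon 1, Taxon 5, Taxon 7, and Taxon 9 — a synapomorphy uniting that clade.
Char. 3 (derived state 'yes') is shared by Taxon 1, Taxon 5, and Taxon 7 — a synapomorphy uniting that clade.
Char. 4: derived state 'no' in Taxon 7 only — an autapomorphy, so it tells us nothing about relationships among taxa.
Char. 5 (state 'yes') occurs in Taxon 1 and Taxon 6 but conflicts with the nesting implied by the other characters — most parsimoniously interpreted as homoplasy.
Char. 6: derived state 'no' in Taxon 7 only — an autapomorphy, so it tells us nothing about relationships among taxa.
All ingroup taxa share the derived state 'no' for Char. 7; it defines the ingroup but does not resolve relationships within it.
Most parsimonious ingroup topology: (Taxon 6,(((Taxon 7,Taxon 1),Taxon 5),Taxon 9)).
Taxon 7 and Taxon 1 share a more recent common ancestor with each other than either does with Taxon 6, so Taxon 6 is the least closely related of the three.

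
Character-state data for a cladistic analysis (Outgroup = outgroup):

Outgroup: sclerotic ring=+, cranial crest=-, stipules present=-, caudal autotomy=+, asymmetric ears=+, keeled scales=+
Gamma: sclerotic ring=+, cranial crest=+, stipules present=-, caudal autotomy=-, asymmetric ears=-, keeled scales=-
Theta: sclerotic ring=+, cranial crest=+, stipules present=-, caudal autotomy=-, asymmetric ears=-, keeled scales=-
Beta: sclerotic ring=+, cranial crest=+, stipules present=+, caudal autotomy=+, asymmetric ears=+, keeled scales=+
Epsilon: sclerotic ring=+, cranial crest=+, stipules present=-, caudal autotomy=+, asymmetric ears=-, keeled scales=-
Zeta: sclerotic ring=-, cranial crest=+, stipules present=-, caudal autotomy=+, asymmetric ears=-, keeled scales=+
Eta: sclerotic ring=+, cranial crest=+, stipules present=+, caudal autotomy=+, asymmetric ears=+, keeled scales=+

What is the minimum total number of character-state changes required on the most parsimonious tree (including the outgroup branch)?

Character polarity is set by the outgroup: the derived state is whichever differs from the outgroup's state, so for sclerotic ring, caudal autotomy, asymmetric ears, keeled scales the derived state is '-', and for the remaining characters it is '+'.
sclerotic ring (derived state '-') is unique to Zeta (autapomorphy; uninformative for grouping).
cranial crest (derived state '+') is shared by all ingroup taxa — unites the whole ingroup.
Only Beta and Eta show the derived state '+' for stipules present, supporting them as a clade.
Only Gamma and Theta show the derived state '-' for caudal autotomy, supporting them as a clade.
Only Epsilon, Gamma, Theta, and Zeta show the derived state '-' for asymmetric ears, supporting them as a clade.
keeled scales: derived state '-' in Epsilon, Gamma, and Theta only — synapomorphy for {Epsilon, Gamma, Theta}.
Most parsimonious ingroup topology: ((((Gamma,Theta),Epsilon),Zeta),(Beta,Eta)).
Changes per character on this tree: sclerotic ring: 1; cranial crest: 1; stipules present: 1; caudal autotomy: 1; asymmetric ears: 1; keeled scales: 1.
Total = 6.

6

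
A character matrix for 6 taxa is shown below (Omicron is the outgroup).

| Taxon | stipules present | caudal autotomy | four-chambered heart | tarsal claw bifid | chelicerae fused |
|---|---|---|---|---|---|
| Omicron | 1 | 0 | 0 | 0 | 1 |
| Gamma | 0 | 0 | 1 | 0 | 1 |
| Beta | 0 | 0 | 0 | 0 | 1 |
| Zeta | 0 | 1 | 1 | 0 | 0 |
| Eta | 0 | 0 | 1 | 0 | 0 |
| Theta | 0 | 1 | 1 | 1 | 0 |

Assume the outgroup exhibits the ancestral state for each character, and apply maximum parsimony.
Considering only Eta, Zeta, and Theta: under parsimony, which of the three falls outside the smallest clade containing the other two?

Character polarity is set by the outgroup: the derived state is whichever differs from the outgroup's state, so for stipules present, chelicerae fused the derived state is '0', and for the remaining characters it is '1'.
stipules present (derived state '0') is shared by all ingroup taxa — unites the whole ingroup.
caudal autotomy (derived state '1') is shared by Theta and Zeta — a synapomorphy uniting that clade.
four-chambered heart: derived state '1' in Eta, Gamma, Theta, and Zeta only — synapomorphy for {Eta, Gamma, Theta, Zeta}.
tarsal claw bifid (derived state '1') is unique to Theta (autapomorphy; uninformative for grouping).
chelicerae fused (derived state '0') is shared by Eta, Theta, and Zeta — a synapomorphy uniting that clade.
Most parsimonious ingroup topology: ((Gamma,((Zeta,Theta),Eta)),Beta).
Zeta and Theta share a more recent common ancestor with each other than either does with Eta, so Eta is the least closely related of the three.

Eta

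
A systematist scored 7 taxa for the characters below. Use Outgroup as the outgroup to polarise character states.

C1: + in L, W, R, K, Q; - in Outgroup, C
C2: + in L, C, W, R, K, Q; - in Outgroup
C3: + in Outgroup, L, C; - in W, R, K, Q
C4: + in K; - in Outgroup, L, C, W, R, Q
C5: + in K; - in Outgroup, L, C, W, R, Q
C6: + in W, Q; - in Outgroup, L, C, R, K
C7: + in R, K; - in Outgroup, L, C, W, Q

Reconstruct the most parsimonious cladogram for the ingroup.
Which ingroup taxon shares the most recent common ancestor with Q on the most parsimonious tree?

W

Character polarity is set by the outgroup: the derived state is whichever differs from the outgroup's state, so for C3 the derived state is '-', and for the remaining characters it is '+'.
C1: derived state '+' in K, L, Q, R, and W only — synapomorphy for {K, L, Q, R, W}.
All ingroup taxa share the derived state '+' for C2; it defines the ingroup but does not resolve relationships within it.
Only K, Q, R, and W show the derived state '-' for C3, supporting them as a clade.
C4 (derived state '+') is unique to K (autapomorphy; uninformative for grouping).
C5 (derived state '+') is unique to K (autapomorphy; uninformative for grouping).
Only Q and W show the derived state '+' for C6, supporting them as a clade.
Only K and R show the derived state '+' for C7, supporting them as a clade.
Most parsimonious ingroup topology: ((L,((W,Q),(R,K))),C).
Q and W form a cherry on this tree, so they are sister taxa.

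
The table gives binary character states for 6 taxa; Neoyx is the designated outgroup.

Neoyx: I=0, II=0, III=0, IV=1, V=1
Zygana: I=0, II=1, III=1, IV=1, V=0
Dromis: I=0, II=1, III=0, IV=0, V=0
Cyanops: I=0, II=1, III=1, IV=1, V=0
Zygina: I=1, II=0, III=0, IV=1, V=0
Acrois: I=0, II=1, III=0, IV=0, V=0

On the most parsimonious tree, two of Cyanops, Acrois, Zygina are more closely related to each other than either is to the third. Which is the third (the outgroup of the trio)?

Zygina

Character polarity is set by the outgroup: the derived state is whichever differs from the outgroup's state, so for IV, V the derived state is '0', and for the remaining characters it is '1'.
I: derived state '1' in Zygina only — an autapomorphy, so it tells us nothing about relationships among taxa.
II (derived state '1') is shared by Acrois, Cyanops, Dromis, and Zygana — a synapomorphy uniting that clade.
III: derived state '1' in Cyanops and Zygana only — synapomorphy for {Cyanops, Zygana}.
IV: derived state '0' in Acrois and Dromis only — synapomorphy for {Acrois, Dromis}.
V (derived state '0') is shared by all ingroup taxa — unites the whole ingroup.
Most parsimonious ingroup topology: (((Zygana,Cyanops),(Dromis,Acrois)),Zygina).
Acrois and Cyanops share a more recent common ancestor with each other than either does with Zygina, so Zygina is the least closely related of the three.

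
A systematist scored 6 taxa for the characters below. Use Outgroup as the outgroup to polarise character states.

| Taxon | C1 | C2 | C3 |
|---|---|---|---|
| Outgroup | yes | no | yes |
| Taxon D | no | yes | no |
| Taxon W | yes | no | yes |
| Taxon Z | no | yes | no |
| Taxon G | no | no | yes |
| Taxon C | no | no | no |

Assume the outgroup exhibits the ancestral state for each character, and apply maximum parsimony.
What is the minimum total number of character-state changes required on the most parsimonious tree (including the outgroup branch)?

Character polarity is set by the outgroup: the derived state is whichever differs from the outgroup's state, so for C1, C3 the derived state is 'no', and for the remaining characters it is 'yes'.
C1 (derived state 'no') is shared by Taxon C, Taxon D, Taxon G, and Taxon Z — a synapomorphy uniting that clade.
C2: derived state 'yes' in Taxon D and Taxon Z only — synapomorphy for {Taxon D, Taxon Z}.
C3 (derived state 'no') is shared by Taxon C, Taxon D, and Taxon Z — a synapomorphy uniting that clade.
Most parsimonious ingroup topology: ((((Taxon D,Taxon Z),Taxon C),Taxon G),Taxon W).
Changes per character on this tree: C1: 1; C2: 1; C3: 1.
Total = 3.

3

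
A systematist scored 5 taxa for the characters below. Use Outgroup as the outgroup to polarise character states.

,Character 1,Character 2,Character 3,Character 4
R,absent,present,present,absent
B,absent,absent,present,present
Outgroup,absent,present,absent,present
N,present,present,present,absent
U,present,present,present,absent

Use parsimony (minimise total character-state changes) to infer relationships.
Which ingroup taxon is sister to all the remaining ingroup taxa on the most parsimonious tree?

B

Character polarity is set by the outgroup: the derived state is whichever differs from the outgroup's state, so for Character 2, Character 4 the derived state is 'absent', and for the remaining characters it is 'present'.
Only N and U show the derived state 'present' for Character 1, supporting them as a clade.
Character 2: derived state 'absent' in B only — an autapomorphy, so it tells us nothing about relationships among taxa.
Character 3 (derived state 'present') is shared by all ingroup taxa — unites the whole ingroup.
Character 4: derived state 'absent' in N, R, and U only — synapomorphy for {N, R, U}.
Most parsimonious ingroup topology: (((U,N),R),B).
B is sister to the clade containing all other ingroup taxa, so it is the earliest-diverging (most basal) ingroup lineage.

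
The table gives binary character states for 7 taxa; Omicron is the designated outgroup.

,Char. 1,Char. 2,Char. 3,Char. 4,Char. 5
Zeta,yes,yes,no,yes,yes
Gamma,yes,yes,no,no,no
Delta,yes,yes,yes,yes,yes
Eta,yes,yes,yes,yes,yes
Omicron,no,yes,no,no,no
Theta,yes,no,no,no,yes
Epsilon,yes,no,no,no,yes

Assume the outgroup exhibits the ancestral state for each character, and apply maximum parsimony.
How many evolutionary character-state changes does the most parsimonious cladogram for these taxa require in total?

5

Character polarity is set by the outgroup: the derived state is whichever differs from the outgroup's state, so for Char. 2 the derived state is 'no', and for the remaining characters it is 'yes'.
All ingroup taxa share the derived state 'yes' for Char. 1; it defines the ingroup but does not resolve relationships within it.
Char. 2: derived state 'no' in Epsilon and Theta only — synapomorphy for {Epsilon, Theta}.
Char. 3 (derived state 'yes') is shared by Delta and Eta — a synapomorphy uniting that clade.
Only Delta, Eta, and Zeta show the derived state 'yes' for Char. 4, supporting them as a clade.
Only Delta, Epsilon, Eta, Theta, and Zeta show the derived state 'yes' for Char. 5, supporting them as a clade.
Most parsimonious ingroup topology: ((((Eta,Delta),Zeta),(Epsilon,Theta)),Gamma).
Changes per character on this tree: Char. 1: 1; Char. 2: 1; Char. 3: 1; Char. 4: 1; Char. 5: 1.
Total = 5.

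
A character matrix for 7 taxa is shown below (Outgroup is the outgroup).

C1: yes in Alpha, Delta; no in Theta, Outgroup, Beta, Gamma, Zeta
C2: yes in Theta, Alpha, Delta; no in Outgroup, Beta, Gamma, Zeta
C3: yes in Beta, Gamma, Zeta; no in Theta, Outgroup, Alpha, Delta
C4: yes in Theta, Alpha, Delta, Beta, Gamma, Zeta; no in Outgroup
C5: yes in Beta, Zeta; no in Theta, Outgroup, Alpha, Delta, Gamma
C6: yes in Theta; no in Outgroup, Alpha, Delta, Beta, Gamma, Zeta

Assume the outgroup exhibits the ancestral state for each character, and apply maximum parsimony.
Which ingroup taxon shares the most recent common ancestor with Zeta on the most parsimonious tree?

Beta

The outgroup has state 'no' for every character, so 'yes' is the derived state throughout.
C1: derived state 'yes' in Alpha and Delta only — synapomorphy for {Alpha, Delta}.
C2 (derived state 'yes') is shared by Alpha, Delta, and Theta — a synapomorphy uniting that clade.
C3 (derived state 'yes') is shared by Beta, Gamma, and Zeta — a synapomorphy uniting that clade.
C4 (derived state 'yes') is shared by all ingroup taxa — unites the whole ingroup.
C5: derived state 'yes' in Beta and Zeta only — synapomorphy for {Beta, Zeta}.
C6: derived state 'yes' in Theta only — an autapomorphy, so it tells us nothing about relationships among taxa.
Most parsimonious ingroup topology: (((Delta,Alpha),Theta),(Gamma,(Beta,Zeta))).
Zeta and Beta form a cherry on this tree, so they are sister taxa.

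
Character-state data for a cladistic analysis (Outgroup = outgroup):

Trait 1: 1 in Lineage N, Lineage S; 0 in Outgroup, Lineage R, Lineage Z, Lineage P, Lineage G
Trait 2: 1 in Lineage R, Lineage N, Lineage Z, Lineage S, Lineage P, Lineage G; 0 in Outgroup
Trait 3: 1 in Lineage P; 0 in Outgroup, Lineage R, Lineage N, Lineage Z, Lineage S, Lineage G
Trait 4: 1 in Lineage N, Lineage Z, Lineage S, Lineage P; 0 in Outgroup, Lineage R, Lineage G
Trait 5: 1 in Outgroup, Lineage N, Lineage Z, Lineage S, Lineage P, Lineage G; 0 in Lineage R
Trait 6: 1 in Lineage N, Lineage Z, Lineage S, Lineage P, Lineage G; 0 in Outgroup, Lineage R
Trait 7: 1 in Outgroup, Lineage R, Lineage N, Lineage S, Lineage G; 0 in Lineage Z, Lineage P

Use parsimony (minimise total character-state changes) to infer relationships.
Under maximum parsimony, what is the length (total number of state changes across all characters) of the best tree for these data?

Character polarity is set by the outgroup: the derived state is whichever differs from the outgroup's state, so for Trait 5, Trait 7 the derived state is '0', and for the remaining characters it is '1'.
Trait 1: derived state '1' in Lineage N and Lineage S only — synapomorphy for {Lineage N, Lineage S}.
Trait 2 (derived state '1') is shared by all ingroup taxa — unites the whole ingroup.
Trait 3 (derived state '1') is unique to Lineage P (autapomorphy; uninformative for grouping).
Only Lineage N, Lineage P, Lineage S, and Lineage Z show the derived state '1' for Trait 4, supporting them as a clade.
Trait 5 (derived state '0') is unique to Lineage R (autapomorphy; uninformative for grouping).
Trait 6 (derived state '1') is shared by Lineage G, Lineage N, Lineage P, Lineage S, and Lineage Z — a synapomorphy uniting that clade.
Trait 7: derived state '0' in Lineage P and Lineage Z only — synapomorphy for {Lineage P, Lineage Z}.
Most parsimonious ingroup topology: (Lineage R,(((Lineage N,Lineage S),(Lineage Z,Lineage P)),Lineage G)).
Changes per character on this tree: Trait 1: 1; Trait 2: 1; Trait 3: 1; Trait 4: 1; Trait 5: 1; Trait 6: 1; Trait 7: 1.
Total = 7.

7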